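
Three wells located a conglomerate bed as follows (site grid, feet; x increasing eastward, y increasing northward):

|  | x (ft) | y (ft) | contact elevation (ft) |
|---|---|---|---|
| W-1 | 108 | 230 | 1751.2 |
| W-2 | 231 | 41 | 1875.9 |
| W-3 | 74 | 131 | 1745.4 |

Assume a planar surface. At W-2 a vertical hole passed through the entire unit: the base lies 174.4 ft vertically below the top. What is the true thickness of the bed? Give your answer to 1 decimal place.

139.7 ft

Two edge vectors: W-1→W-2 = (123, -189, 124.7), W-1→W-3 = (-34, -99, -5.8).
Normal n = (W-1→W-2) × (W-1→W-3) = (13441.5, -3526.4, -18603).
So ∂z/∂x = −n_x/n_z = 0.72254 and ∂z/∂y = −n_y/n_z = −0.18956.
|∇z| = √(a²+b²) = 0.74700, so dip δ = arctan(0.74700) = 36.76°.
True thickness = vertical thickness × cos δ = 174.4 × cos 36.76° = 139.7 ft.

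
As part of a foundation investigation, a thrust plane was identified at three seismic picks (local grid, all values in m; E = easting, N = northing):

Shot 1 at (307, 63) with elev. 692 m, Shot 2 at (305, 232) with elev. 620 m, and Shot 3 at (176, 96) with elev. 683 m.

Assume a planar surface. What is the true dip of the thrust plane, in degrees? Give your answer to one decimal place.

Let the plane be z = a·E + b·N + c.
Shot 2−Shot 1: −2a + 169b = −72;  Shot 3−Shot 1: −131a + 33b = −9.
Solving gives a = −0.03874, b = −0.42649.
Gradient magnitude |∇z| = √(a² + b²) = √(0.00150 + 0.18190) = 0.42825.
True dip = arctan(0.42825) = 23.2°, dipping toward N (azimuth ≈ 005°).

23.2°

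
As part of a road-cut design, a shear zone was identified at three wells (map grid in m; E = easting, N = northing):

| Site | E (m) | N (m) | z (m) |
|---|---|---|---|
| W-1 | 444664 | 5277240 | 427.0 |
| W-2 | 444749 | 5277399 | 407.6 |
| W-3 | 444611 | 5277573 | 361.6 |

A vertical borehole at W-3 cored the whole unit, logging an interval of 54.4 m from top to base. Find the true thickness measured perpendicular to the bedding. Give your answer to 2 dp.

53.25 m

Two edge vectors: W-1→W-2 = (85, 159, -19.4), W-1→W-3 = (-53, 333, -65.4).
Normal n = (W-1→W-2) × (W-1→W-3) = (-3938.4, 6587.2, 36732).
So ∂z/∂E = −n_x/n_z = 0.10722 and ∂z/∂N = −n_y/n_z = −0.17933.
|∇z| = √(a²+b²) = 0.20894, so dip δ = arctan(0.20894) = 11.80°.
True thickness = vertical thickness × cos δ = 54.4 × cos 11.80° = 53.25 m.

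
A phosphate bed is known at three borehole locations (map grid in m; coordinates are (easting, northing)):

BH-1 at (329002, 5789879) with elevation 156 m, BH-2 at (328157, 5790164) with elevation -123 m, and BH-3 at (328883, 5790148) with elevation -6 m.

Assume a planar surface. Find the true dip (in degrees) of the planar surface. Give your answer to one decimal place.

29.1°

Two edge vectors: BH-1→BH-2 = (-845, 285, -279), BH-1→BH-3 = (-119, 269, -162).
Normal n = (BH-1→BH-2) × (BH-1→BH-3) = (28881, -103689, -193390).
So ∂z/∂E = −n_x/n_z = 0.14934 and ∂z/∂N = −n_y/n_z = −0.53617.
Gradient magnitude |∇z| = √(a² + b²) = √(0.02230 + 0.28747) = 0.55658.
True dip = arctan(0.55658) = 29.1°, dipping toward NNW (azimuth ≈ 344°).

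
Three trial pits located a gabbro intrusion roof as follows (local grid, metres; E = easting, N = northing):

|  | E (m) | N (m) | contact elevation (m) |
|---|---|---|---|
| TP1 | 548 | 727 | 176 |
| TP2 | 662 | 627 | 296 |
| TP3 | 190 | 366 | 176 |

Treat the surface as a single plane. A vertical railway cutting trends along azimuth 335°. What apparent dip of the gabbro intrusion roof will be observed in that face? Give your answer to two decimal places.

36.64°

Let the plane be z = a·E + b·N + c.
TP2−TP1: 114a − 100b = 120;  TP3−TP1: −358a − 361b = 0.
Solving gives a = 0.56293, b = −0.55826.
Unit vector along 335° is (sin 335°, cos 335°) = (-0.4226, 0.9063).
Slope in that direction = a·(-0.4226) + b·(0.9063) = −0.74386.
Apparent dip = arctan|0.74386| = 36.64° (true dip is 38.4°, so apparent ≤ true as expected).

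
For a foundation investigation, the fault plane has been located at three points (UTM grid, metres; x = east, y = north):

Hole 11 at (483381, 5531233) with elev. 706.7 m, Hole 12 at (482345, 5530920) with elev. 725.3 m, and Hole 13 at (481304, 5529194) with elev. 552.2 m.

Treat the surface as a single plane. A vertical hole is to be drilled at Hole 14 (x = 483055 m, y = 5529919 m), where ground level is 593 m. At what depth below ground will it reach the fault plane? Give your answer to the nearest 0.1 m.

45.6 m

Two edge vectors: Hole 11→Hole 12 = (-1036, -313, 18.6), Hole 11→Hole 13 = (-2077, -2039, -154.5).
Normal n = (Hole 11→Hole 12) × (Hole 11→Hole 13) = (86283.9, -198694.2, 1462303).
So ∂z/∂x = −n_x/n_z = −0.059005487 and ∂z/∂y = −n_y/n_z = 0.135877585.
Intercept c from Hole 11: 706.7 + 28522.13 − 751570.58 = −722341.75.
At (483055, 5529919): z_contact = −28502.90 + 751392.04 − 722341.75 = 547.39 m.
Depth below ground = 593 − 547.39 = 45.6 m.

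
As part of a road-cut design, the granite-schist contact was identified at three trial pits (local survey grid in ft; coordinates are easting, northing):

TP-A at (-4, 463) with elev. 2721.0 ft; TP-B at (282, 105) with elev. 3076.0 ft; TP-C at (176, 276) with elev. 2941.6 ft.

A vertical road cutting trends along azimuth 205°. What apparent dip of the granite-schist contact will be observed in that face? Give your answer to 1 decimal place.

Let the plane be z = a·easting + b·northing + c.
TP-B−TP-A: 286a − 358b = 355;  TP-C−TP-A: 180a − 187b = 220.6.
Solving gives a = 1.14891, b = −0.07377.
Unit vector along 205° is (sin 205°, cos 205°) = (-0.4226, -0.9063).
Slope in that direction = a·(-0.4226) + b·(-0.9063) = −0.41869.
Apparent dip = arctan|0.41869| = 22.7° (true dip is 49.0°, so apparent ≤ true as expected).

22.7°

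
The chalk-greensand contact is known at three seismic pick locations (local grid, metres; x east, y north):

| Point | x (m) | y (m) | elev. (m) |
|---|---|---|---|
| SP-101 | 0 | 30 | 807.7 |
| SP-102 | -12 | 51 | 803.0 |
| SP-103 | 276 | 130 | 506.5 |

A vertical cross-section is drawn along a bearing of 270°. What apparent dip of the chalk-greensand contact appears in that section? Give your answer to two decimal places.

39.93°

Two edge vectors: SP-101→SP-102 = (-12, 21, -4.7), SP-101→SP-103 = (276, 100, -301.2).
Normal n = (SP-101→SP-102) × (SP-101→SP-103) = (-5855.2, -4911.6, -6996).
So ∂z/∂x = −n_x/n_z = −0.83694 and ∂z/∂y = −n_y/n_z = −0.70206.
Unit vector along 270° is (sin 270°, cos 270°) = (-1.0000, -0.0000).
Slope in that direction = a·(-1.0000) + b·(-0.0000) = 0.83694.
Apparent dip = arctan|0.83694| = 39.93° (true dip is 47.5°, so apparent ≤ true as expected).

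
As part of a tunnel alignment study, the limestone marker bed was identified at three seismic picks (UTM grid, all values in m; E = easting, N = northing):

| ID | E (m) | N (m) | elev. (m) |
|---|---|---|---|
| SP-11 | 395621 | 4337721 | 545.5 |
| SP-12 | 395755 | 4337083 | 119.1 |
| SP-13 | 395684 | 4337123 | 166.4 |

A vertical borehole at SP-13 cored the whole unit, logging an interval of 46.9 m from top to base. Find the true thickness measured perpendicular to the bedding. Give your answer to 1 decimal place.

Two edge vectors: SP-11→SP-12 = (134, -638, -426.4), SP-11→SP-13 = (63, -598, -379.1).
Normal n = (SP-11→SP-12) × (SP-11→SP-13) = (-13121.4, 23936.2, -39938).
So ∂z/∂E = −n_x/n_z = −0.32854 and ∂z/∂N = −n_y/n_z = 0.59933.
|∇z| = √(a²+b²) = 0.68348, so dip δ = arctan(0.68348) = 34.35°.
True thickness = vertical thickness × cos δ = 46.9 × cos 34.35° = 38.7 m.

38.7 m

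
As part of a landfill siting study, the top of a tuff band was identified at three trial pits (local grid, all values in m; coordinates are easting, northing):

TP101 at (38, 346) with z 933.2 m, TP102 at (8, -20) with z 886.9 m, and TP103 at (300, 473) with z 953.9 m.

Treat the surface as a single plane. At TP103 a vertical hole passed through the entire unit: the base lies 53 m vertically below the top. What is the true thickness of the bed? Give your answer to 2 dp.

Two edge vectors: TP101→TP102 = (-30, -366, -46.3), TP101→TP103 = (262, 127, 20.7).
Normal n = (TP101→TP102) × (TP101→TP103) = (-1696.1, -11509.6, 92082).
So ∂z/∂easting = −n_x/n_z = 0.01842 and ∂z/∂northing = −n_y/n_z = 0.12499.
|∇z| = √(a²+b²) = 0.12634, so dip δ = arctan(0.12634) = 7.20°.
True thickness = vertical thickness × cos δ = 53 × cos 7.20° = 52.58 m.

52.58 m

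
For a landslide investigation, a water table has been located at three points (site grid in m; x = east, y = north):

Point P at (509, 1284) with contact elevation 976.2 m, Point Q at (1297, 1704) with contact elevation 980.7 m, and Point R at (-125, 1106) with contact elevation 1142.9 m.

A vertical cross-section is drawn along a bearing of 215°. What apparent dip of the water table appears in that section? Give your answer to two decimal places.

28.82°

Two edge vectors: Point P→Point Q = (788, 420, 4.5), Point P→Point R = (-634, -178, 166.7).
Normal n = (Point P→Point Q) × (Point P→Point R) = (70815, -134212.6, 126016).
So ∂z/∂x = −n_x/n_z = −0.56195 and ∂z/∂y = −n_y/n_z = 1.06504.
Unit vector along 215° is (sin 215°, cos 215°) = (-0.5736, -0.8192).
Slope in that direction = a·(-0.5736) + b·(-0.8192) = −0.55011.
Apparent dip = arctan|0.55011| = 28.82° (true dip is 50.3°, so apparent ≤ true as expected).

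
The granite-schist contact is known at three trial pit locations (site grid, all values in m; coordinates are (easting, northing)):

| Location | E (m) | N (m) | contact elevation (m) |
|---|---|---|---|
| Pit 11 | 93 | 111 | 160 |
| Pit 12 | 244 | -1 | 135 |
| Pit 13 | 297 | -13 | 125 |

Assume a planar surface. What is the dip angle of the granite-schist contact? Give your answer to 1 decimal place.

Two edge vectors: Pit 11→Pit 12 = (151, -112, -25), Pit 11→Pit 13 = (204, -124, -35).
Normal n = (Pit 11→Pit 12) × (Pit 11→Pit 13) = (820, 185, 4124).
So ∂z/∂E = −n_x/n_z = −0.19884 and ∂z/∂N = −n_y/n_z = −0.04486.
Gradient magnitude |∇z| = √(a² + b²) = √(0.03954 + 0.00201) = 0.20383.
True dip = arctan(0.20383) = 11.5°, dipping toward ENE (azimuth ≈ 077°).

11.5°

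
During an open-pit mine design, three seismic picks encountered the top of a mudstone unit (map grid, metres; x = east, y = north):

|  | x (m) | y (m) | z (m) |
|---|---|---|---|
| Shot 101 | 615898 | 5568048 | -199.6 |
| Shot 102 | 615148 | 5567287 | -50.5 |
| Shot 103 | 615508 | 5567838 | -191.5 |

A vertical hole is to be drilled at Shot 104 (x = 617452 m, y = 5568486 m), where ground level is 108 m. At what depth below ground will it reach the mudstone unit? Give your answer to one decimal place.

190.8 m

Two edge vectors: Shot 101→Shot 102 = (-750, -761, 149.1), Shot 101→Shot 103 = (-390, -210, 8.1).
Normal n = (Shot 101→Shot 102) × (Shot 101→Shot 103) = (25146.9, -52074, -139290).
So ∂z/∂x = −n_x/n_z = 0.180536291 and ∂z/∂y = −n_y/n_z = −0.373853112.
Intercept c from Shot 101: -199.6 − 111191.94 + 2081632.07 = 1970240.53.
At (617452, 5568486): z_contact = 111472.49 − 2081795.82 + 1970240.53 = -82.79 m.
Depth below ground = 108 − (-82.79) = 190.8 m.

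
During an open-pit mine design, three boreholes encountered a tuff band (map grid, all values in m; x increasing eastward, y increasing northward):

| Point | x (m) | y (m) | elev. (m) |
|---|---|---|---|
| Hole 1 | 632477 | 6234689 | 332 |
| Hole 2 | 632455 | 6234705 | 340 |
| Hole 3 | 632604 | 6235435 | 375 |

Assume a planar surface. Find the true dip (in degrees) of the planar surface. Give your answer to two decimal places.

Two edge vectors: Hole 1→Hole 2 = (-22, 16, 8), Hole 1→Hole 3 = (127, 746, 43).
Normal n = (Hole 1→Hole 2) × (Hole 1→Hole 3) = (-5280, 1962, -18444).
So ∂z/∂x = −n_x/n_z = −0.28627 and ∂z/∂y = −n_y/n_z = 0.10638.
Gradient magnitude |∇z| = √(a² + b²) = √(0.08195 + 0.01132) = 0.30540.
True dip = arctan(0.30540) = 16.98°, dipping toward ESE (azimuth ≈ 110°).

16.98°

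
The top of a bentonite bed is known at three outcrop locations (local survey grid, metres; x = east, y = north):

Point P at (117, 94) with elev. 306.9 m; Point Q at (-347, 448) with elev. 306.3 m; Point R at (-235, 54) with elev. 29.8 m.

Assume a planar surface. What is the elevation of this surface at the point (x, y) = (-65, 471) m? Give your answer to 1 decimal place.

520.2 m

Let the plane be z = a·x + b·y + c.
Point Q−Point P: −464a + 354b = −0.6;  Point R−Point P: −352a − 40b = −277.1.
Solving gives a = 0.68533, b = 0.89659.
Then c = 306.9 − a·117 − b·94 = 142.44.
At (-65, 471): z = −44.5 + 422.3 + 142.44 = 520.2 m.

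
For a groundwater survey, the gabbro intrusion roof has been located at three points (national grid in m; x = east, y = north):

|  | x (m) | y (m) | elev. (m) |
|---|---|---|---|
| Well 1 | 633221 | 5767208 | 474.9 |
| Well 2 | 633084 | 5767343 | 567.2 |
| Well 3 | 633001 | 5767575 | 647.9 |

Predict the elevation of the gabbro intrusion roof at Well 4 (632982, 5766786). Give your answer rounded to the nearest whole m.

527 m

Let the plane be z = a·x + b·y + c.
Well 2−Well 1: −137a + 135b = 92.3;  Well 3−Well 1: −220a + 367b = 173.
Solving gives a = −0.51115700, b = 0.16497400.
Then c = 474.9 − a·633221 − b·5767208 = −627289.14.
At (632982, 5766786): z = −323553.2 + 951369.8 − 627289.14 = 527.4 m.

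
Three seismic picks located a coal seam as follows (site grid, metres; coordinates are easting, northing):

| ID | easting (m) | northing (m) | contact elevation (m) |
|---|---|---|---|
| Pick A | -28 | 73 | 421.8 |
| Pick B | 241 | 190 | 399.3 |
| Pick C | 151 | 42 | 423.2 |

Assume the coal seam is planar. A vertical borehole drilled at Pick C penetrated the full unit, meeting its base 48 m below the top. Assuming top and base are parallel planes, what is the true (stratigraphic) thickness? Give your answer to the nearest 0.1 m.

Let the plane be z = a·easting + b·northing + c.
Pick B−Pick A: 269a + 117b = −22.5;  Pick C−Pick A: 179a − 31b = 1.4.
Solving gives a = −0.01823, b = −0.15040.
|∇z| = √(a²+b²) = 0.15150, so dip δ = arctan(0.15150) = 8.61°.
True thickness = vertical thickness × cos δ = 48 × cos 8.61° = 47.5 m.

47.5 m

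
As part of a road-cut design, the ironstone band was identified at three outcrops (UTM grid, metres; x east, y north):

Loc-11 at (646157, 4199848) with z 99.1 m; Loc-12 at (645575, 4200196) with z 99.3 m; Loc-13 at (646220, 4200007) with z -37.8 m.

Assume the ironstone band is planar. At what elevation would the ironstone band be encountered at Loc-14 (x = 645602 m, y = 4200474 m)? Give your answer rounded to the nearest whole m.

-105 m

Let the plane be z = a·x + b·y + c.
Loc-12−Loc-11: −582a + 348b = 0.2;  Loc-13−Loc-11: 63a + 159b = −136.9.
Solving gives a = −0.41649630, b = −0.69597945.
Then c = 99.1 − a·646157 − b·4199848 = 3192229.01.
At (645602, 4200474): z = −268890.8 − 2923443.6 + 3192229.01 = -105.4 m.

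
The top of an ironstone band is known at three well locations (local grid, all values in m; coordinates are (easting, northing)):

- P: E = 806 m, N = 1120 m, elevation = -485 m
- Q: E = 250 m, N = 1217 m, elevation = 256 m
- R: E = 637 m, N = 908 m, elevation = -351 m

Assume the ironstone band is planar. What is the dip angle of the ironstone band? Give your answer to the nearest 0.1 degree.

52.9°

Let the plane be z = a·E + b·N + c.
Q−P: −556a + 97b = 741;  R−P: −169a − 212b = 134.
Solving gives a = −1.26682, b = 0.37780.
Gradient magnitude |∇z| = √(a² + b²) = √(1.60484 + 0.14273) = 1.32196.
True dip = arctan(1.32196) = 52.9°, dipping toward ESE (azimuth ≈ 107°).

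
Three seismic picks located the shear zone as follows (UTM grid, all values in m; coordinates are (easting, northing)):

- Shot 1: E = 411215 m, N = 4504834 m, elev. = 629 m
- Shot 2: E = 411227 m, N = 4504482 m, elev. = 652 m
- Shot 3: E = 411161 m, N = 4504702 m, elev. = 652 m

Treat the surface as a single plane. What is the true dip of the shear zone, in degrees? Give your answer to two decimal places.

Two edge vectors: Shot 1→Shot 2 = (12, -352, 23), Shot 1→Shot 3 = (-54, -132, 23).
Normal n = (Shot 1→Shot 2) × (Shot 1→Shot 3) = (-5060, -1518, -20592).
So ∂z/∂E = −n_x/n_z = −0.24573 and ∂z/∂N = −n_y/n_z = −0.07372.
Gradient magnitude |∇z| = √(a² + b²) = √(0.06038 + 0.00543) = 0.25655.
True dip = arctan(0.25655) = 14.39°, dipping toward ENE (azimuth ≈ 073°).

14.39°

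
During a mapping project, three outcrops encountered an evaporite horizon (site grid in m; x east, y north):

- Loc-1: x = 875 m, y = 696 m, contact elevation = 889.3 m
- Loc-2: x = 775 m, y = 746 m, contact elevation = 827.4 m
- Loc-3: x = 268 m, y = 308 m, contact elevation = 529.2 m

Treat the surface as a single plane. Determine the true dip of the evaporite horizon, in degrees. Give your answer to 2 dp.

Let the plane be z = a·x + b·y + c.
Loc-2−Loc-1: −100a + 50b = −61.9;  Loc-3−Loc-1: −607a − 388b = −360.1.
Solving gives a = 0.60770, b = −0.02261.
Gradient magnitude |∇z| = √(a² + b²) = √(0.36929 + 0.00051) = 0.60812.
True dip = arctan(0.60812) = 31.30°, dipping toward W (azimuth ≈ 272°).

31.30°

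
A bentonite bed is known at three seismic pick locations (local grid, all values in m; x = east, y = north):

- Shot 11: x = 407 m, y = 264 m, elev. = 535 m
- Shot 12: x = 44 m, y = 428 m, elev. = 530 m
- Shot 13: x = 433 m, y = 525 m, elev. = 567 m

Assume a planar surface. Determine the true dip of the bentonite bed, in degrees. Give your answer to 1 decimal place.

Let the plane be z = a·x + b·y + c.
Shot 12−Shot 11: −363a + 164b = −5;  Shot 13−Shot 11: 26a + 261b = 32.
Solving gives a = 0.06619, b = 0.11601.
Gradient magnitude |∇z| = √(a² + b²) = √(0.00438 + 0.01346) = 0.13356.
True dip = arctan(0.13356) = 7.6°, dipping toward SSW (azimuth ≈ 210°).

7.6°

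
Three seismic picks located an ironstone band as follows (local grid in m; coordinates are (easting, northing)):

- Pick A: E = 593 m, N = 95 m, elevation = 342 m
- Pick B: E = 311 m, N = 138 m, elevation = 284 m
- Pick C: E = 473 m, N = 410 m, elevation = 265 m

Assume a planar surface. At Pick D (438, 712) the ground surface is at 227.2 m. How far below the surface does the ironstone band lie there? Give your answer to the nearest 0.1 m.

Let the plane be z = a·E + b·N + c.
Pick B−Pick A: −282a + 43b = −58;  Pick C−Pick A: −120a + 315b = −77.
Solving gives a = 0.17879, b = −0.17634.
Then c = 342 − a·593 − b·95 = 252.73.
At (438, 712): z_contact = 78.31 − 125.55 + 252.73 = 205.49 m.
Depth below ground = 227.2 − 205.49 = 21.7 m.

21.7 m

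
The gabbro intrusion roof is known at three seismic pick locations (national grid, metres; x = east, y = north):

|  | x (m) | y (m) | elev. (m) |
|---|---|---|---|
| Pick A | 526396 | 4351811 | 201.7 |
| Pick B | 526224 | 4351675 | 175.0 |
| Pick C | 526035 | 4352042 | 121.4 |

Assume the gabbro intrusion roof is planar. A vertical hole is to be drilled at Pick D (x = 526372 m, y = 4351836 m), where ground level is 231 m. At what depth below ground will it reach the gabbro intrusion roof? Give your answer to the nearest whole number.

Let the plane be z = a·x + b·y + c.
Pick B−Pick A: −172a − 136b = −26.7;  Pick C−Pick A: −361a + 231b = −80.3.
Solving gives a = 0.19237740, b = −0.04697730.
Then c = 201.7 − a·526396 − b·4351811 = 103371.35.
At (526372, 4351836): z_contact = 101262.1 − 204437.5 + 103371.35 = 195.9 m.
Depth below ground = 231 − 195.9 = 35 m.

35 m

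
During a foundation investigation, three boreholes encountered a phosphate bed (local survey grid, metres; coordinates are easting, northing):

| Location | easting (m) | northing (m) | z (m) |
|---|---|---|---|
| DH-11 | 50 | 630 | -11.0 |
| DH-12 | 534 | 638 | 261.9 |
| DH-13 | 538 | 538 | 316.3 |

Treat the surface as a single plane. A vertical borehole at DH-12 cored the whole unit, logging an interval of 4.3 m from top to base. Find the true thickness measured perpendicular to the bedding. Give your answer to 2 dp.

Two edge vectors: DH-11→DH-12 = (484, 8, 272.9), DH-11→DH-13 = (488, -92, 327.3).
Normal n = (DH-11→DH-12) × (DH-11→DH-13) = (27725.2, -25238, -48432).
So ∂z/∂easting = −n_x/n_z = 0.57246 and ∂z/∂northing = −n_y/n_z = −0.52110.
|∇z| = √(a²+b²) = 0.77411, so dip δ = arctan(0.77411) = 37.74°.
True thickness = vertical thickness × cos δ = 4.3 × cos 37.74° = 3.40 m.

3.40 m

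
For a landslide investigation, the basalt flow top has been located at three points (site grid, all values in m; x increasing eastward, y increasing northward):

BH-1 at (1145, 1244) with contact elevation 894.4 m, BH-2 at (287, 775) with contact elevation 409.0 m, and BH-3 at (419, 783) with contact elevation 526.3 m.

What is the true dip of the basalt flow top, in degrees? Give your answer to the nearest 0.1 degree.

Let the plane be z = a·x + b·y + c.
BH-2−BH-1: −858a − 469b = −485.4;  BH-3−BH-1: −726a − 461b = −368.1.
Solving gives a = 0.92890, b = −0.66439.
Gradient magnitude |∇z| = √(a² + b²) = √(0.86286 + 0.44141) = 1.14205.
True dip = arctan(1.14205) = 48.8°, dipping toward NW (azimuth ≈ 306°).

48.8°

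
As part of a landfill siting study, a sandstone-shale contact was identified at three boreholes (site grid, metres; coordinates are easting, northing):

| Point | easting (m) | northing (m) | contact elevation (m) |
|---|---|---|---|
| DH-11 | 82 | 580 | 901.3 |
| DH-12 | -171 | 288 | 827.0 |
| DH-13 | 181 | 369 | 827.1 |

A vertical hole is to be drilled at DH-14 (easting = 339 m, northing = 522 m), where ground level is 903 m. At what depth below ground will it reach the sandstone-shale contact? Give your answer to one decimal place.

38.8 m

Let the plane be z = a·easting + b·northing + c.
DH-12−DH-11: −253a − 292b = −74.3;  DH-13−DH-11: 99a − 211b = −74.2.
Solving gives a = −0.07278, b = 0.31751.
Then c = 901.3 − a·82 − b·580 = 723.11.
At (339, 522): z_contact = −24.67 + 165.74 + 723.11 = 864.18 m.
Depth below ground = 903 − 864.18 = 38.8 m.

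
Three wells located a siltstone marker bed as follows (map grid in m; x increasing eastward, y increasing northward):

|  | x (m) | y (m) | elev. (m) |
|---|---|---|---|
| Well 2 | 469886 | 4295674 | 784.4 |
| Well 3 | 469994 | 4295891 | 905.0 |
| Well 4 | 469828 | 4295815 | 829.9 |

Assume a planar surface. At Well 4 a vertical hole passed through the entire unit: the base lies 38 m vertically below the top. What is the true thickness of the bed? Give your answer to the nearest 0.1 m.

Two edge vectors: Well 2→Well 3 = (108, 217, 120.6), Well 2→Well 4 = (-58, 141, 45.5).
Normal n = (Well 2→Well 3) × (Well 2→Well 4) = (-7131.1, -11908.8, 27814).
So ∂z/∂x = −n_x/n_z = 0.25639 and ∂z/∂y = −n_y/n_z = 0.42816.
|∇z| = √(a²+b²) = 0.49905, so dip δ = arctan(0.49905) = 26.52°.
True thickness = vertical thickness × cos δ = 38 × cos 26.52° = 34.0 m.

34.0 m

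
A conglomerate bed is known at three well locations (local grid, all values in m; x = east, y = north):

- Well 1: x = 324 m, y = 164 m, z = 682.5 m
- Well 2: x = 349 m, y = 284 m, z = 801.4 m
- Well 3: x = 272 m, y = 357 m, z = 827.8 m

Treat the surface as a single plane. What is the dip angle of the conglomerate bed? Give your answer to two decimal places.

45.49°

Let the plane be z = a·x + b·y + c.
Well 2−Well 1: 25a + 120b = 118.9;  Well 3−Well 1: −52a + 193b = 145.3.
Solving gives a = 0.49812, b = 0.88706.
Gradient magnitude |∇z| = √(a² + b²) = √(0.24812 + 0.78687) = 1.01735.
True dip = arctan(1.01735) = 45.49°, dipping toward SSW (azimuth ≈ 209°).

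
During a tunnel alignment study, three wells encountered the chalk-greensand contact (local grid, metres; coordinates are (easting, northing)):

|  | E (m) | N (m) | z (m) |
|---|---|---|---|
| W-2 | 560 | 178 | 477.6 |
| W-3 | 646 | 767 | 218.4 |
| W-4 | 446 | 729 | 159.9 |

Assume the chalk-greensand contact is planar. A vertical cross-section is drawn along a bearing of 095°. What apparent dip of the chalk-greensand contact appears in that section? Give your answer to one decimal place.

23.2°

Two edge vectors: W-2→W-3 = (86, 589, -259.2), W-2→W-4 = (-114, 551, -317.7).
Normal n = (W-2→W-3) × (W-2→W-4) = (-44306.1, 56871, 114532).
So ∂z/∂E = −n_x/n_z = 0.38684 and ∂z/∂N = −n_y/n_z = −0.49655.
Unit vector along 095° is (sin 95°, cos 95°) = (0.9962, -0.0872).
Slope in that direction = a·(0.9962) + b·(-0.0872) = 0.42865.
Apparent dip = arctan|0.42865| = 23.2° (true dip is 32.2°, so apparent ≤ true as expected).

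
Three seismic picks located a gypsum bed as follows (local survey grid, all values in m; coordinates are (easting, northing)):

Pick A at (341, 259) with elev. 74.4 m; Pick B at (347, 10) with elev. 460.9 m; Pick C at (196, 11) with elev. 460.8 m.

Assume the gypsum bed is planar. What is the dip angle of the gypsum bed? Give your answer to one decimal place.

Let the plane be z = a·E + b·N + c.
Pick B−Pick A: 6a − 249b = 386.5;  Pick C−Pick A: −145a − 248b = 386.4.
Solving gives a = −0.00962, b = −1.55244.
Gradient magnitude |∇z| = √(a² + b²) = √(0.00009 + 2.41007) = 1.55247.
True dip = arctan(1.55247) = 57.2°, dipping toward N (azimuth ≈ 000°).

57.2°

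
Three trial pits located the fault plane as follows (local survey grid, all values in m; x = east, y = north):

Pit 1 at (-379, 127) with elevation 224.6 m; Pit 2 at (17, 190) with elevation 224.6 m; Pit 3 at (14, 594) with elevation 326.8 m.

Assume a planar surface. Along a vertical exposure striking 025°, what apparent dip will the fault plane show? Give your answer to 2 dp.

Two edge vectors: Pit 1→Pit 2 = (396, 63, 0), Pit 1→Pit 3 = (393, 467, 102.2).
Normal n = (Pit 1→Pit 2) × (Pit 1→Pit 3) = (6438.6, -40471.2, 160173).
So ∂z/∂x = −n_x/n_z = −0.04020 and ∂z/∂y = −n_y/n_z = 0.25267.
Unit vector along 025° is (sin 25°, cos 25°) = (0.4226, 0.9063).
Slope in that direction = a·(0.4226) + b·(0.9063) = 0.21201.
Apparent dip = arctan|0.21201| = 11.97° (true dip is 14.4°, so apparent ≤ true as expected).

11.97°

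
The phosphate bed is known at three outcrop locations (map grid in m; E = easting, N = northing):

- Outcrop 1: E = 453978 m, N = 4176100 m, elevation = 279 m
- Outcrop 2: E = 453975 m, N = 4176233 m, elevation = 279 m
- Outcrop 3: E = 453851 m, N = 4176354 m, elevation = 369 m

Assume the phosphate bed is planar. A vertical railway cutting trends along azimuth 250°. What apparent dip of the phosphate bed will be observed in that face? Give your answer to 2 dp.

35.11°

Let the plane be z = a·E + b·N + c.
Outcrop 2−Outcrop 1: −3a + 133b = 0;  Outcrop 3−Outcrop 1: −127a + 254b = 90.
Solving gives a = −0.74214, b = −0.01674.
Unit vector along 250° is (sin 250°, cos 250°) = (-0.9397, -0.3420).
Slope in that direction = a·(-0.9397) + b·(-0.3420) = 0.70311.
Apparent dip = arctan|0.70311| = 35.11° (true dip is 36.6°, so apparent ≤ true as expected).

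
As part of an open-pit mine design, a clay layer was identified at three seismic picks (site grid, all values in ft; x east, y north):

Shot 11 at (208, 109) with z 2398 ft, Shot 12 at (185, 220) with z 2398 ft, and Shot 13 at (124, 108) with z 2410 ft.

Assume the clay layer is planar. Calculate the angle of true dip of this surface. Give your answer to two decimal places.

8.28°

Let the plane be z = a·x + b·y + c.
Shot 12−Shot 11: −23a + 111b = 0;  Shot 13−Shot 11: −84a − 1b = 12.
Solving gives a = −0.14251, b = −0.02953.
Gradient magnitude |∇z| = √(a² + b²) = √(0.02031 + 0.00087) = 0.14553.
True dip = arctan(0.14553) = 8.28°, dipping toward ENE (azimuth ≈ 078°).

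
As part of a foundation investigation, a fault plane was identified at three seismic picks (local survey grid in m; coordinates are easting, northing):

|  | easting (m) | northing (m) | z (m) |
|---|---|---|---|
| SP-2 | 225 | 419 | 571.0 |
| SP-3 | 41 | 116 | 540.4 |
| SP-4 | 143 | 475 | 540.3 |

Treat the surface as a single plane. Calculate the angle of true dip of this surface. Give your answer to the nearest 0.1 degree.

Two edge vectors: SP-2→SP-3 = (-184, -303, -30.6), SP-2→SP-4 = (-82, 56, -30.7).
Normal n = (SP-2→SP-3) × (SP-2→SP-4) = (11015.7, -3139.6, -35150).
So ∂z/∂easting = −n_x/n_z = 0.31339 and ∂z/∂northing = −n_y/n_z = −0.08932.
Gradient magnitude |∇z| = √(a² + b²) = √(0.09821 + 0.00798) = 0.32587.
True dip = arctan(0.32587) = 18.0°, dipping toward WNW (azimuth ≈ 286°).

18.0°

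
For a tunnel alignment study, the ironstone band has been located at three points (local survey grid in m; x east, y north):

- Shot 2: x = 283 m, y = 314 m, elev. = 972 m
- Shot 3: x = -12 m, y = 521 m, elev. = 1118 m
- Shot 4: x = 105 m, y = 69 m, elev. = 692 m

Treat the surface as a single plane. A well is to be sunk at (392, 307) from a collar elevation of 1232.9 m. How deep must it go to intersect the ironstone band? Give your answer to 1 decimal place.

Two edge vectors: Shot 2→Shot 3 = (-295, 207, 146), Shot 2→Shot 4 = (-178, -245, -280).
Normal n = (Shot 2→Shot 3) × (Shot 2→Shot 4) = (-22190, -108588, 109121).
So ∂z/∂x = −n_x/n_z = 0.20335 and ∂z/∂y = −n_y/n_z = 0.99512.
Intercept c from Shot 2: 972 − 57.55 − 312.47 = 601.99.
At (392, 307): z_contact = 79.71 + 305.50 + 601.99 = 987.20 m.
Depth below ground = 1232.9 − 987.20 = 245.7 m.

245.7 m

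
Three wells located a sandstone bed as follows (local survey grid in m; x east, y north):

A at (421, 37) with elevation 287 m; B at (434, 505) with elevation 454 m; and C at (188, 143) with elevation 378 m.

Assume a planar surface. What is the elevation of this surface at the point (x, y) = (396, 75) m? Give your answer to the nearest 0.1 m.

306.4 m

Two edge vectors: A→B = (13, 468, 167), A→C = (-233, 106, 91).
Normal n = (A→B) × (A→C) = (24886, -40094, 110422).
So ∂z/∂x = −n_x/n_z = −0.22537 and ∂z/∂y = −n_y/n_z = 0.36310.
Intercept c from A: 287 + 94.88 − 13.43 = 368.45.
At (396, 75): z = −89.2 + 27.2 + 368.45 = 306.4 m.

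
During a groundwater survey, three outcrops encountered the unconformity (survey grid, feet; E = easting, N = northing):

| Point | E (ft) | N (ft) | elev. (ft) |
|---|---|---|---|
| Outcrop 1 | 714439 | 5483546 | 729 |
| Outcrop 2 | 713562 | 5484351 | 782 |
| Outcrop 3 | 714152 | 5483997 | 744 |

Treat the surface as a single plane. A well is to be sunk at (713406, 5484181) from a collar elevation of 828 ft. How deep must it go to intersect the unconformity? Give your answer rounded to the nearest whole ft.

Let the plane be z = a·E + b·N + c.
Outcrop 2−Outcrop 1: −877a + 805b = 53;  Outcrop 3−Outcrop 1: −287a + 451b = 15.
Solving gives a = −0.07190623, b = −0.01249909.
Then c = 729 − a·714439 − b·5483546 = 120640.94.
At (713406, 5484181): z_contact = −51298.3 − 68547.3 + 120640.94 = 795.3 ft.
Depth below ground = 828 − 795.3 = 33 ft.

33 ft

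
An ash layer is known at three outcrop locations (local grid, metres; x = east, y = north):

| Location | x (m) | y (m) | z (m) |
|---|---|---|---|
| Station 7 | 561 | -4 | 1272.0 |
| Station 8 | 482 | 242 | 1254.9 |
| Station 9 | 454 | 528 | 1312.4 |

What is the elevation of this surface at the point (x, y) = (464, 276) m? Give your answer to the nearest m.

1244 m

Two edge vectors: Station 7→Station 8 = (-79, 246, -17.1), Station 7→Station 9 = (-107, 532, 40.4).
Normal n = (Station 7→Station 8) × (Station 7→Station 9) = (19035.6, 5021.3, -15706).
So ∂z/∂x = −n_x/n_z = 1.21200 and ∂z/∂y = −n_y/n_z = 0.31971.
Intercept c from Station 7: 1272 − 679.93 + 1.28 = 593.35.
At (464, 276): z = 562.4 + 88.2 + 593.35 = 1244.0 m.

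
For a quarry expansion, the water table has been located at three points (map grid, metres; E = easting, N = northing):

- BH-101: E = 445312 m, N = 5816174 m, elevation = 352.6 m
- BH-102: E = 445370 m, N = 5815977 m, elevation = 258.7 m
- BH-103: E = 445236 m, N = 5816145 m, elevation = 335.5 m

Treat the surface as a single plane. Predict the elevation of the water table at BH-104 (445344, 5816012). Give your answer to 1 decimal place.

274.8 m

Two edge vectors: BH-101→BH-102 = (58, -197, -93.9), BH-101→BH-103 = (-76, -29, -17.1).
Normal n = (BH-101→BH-102) × (BH-101→BH-103) = (645.6, 8128.2, -16654).
So ∂z/∂E = −n_x/n_z = 0.038765462 and ∂z/∂N = −n_y/n_z = 0.488062928.
Intercept c from BH-101: 352.6 − 17262.73 − 2838658.91 = −2855569.04.
At (445344, 5816012): z = 17264.0 + 2838579.8 − 2855569.04 = 274.8 m.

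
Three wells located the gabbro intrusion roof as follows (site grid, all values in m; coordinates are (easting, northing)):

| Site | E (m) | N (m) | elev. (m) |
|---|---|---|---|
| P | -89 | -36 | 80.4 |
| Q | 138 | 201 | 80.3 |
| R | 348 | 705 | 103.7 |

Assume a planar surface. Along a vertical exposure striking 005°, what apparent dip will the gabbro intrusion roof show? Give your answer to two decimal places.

Two edge vectors: P→Q = (227, 237, -0.1), P→R = (437, 741, 23.3).
Normal n = (P→Q) × (P→R) = (5596.2, -5332.8, 64638).
So ∂z/∂E = −n_x/n_z = −0.08658 and ∂z/∂N = −n_y/n_z = 0.08250.
Unit vector along 005° is (sin 5°, cos 5°) = (0.0872, 0.9962).
Slope in that direction = a·(0.0872) + b·(0.9962) = 0.07464.
Apparent dip = arctan|0.07464| = 4.27° (true dip is 6.8°, so apparent ≤ true as expected).

4.27°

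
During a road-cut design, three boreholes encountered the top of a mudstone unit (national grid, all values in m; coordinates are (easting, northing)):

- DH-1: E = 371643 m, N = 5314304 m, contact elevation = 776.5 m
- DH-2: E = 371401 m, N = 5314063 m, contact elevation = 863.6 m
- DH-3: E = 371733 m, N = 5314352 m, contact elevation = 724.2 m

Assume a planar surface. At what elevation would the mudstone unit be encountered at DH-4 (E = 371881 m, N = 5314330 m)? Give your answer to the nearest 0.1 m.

589.9 m

Two edge vectors: DH-1→DH-2 = (-242, -241, 87.1), DH-1→DH-3 = (90, 48, -52.3).
Normal n = (DH-1→DH-2) × (DH-1→DH-3) = (8423.5, -4817.6, 10074).
So ∂z/∂E = −n_x/n_z = −0.836162398 and ∂z/∂N = −n_y/n_z = 0.478221163.
Intercept c from DH-1: 776.5 + 310753.90 − 2541412.64 = −2229882.24.
At (371881, 5314330): z = −310952.9 + 2541425.1 − 2229882.24 = 589.9 m.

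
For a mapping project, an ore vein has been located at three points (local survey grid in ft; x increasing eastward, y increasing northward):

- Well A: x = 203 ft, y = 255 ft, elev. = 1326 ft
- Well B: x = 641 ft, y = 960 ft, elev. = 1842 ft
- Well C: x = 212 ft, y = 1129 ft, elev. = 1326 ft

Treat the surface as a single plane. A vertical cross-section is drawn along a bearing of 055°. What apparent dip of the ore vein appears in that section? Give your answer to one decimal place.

Let the plane be z = a·x + b·y + c.
Well B−Well A: 438a + 705b = 516;  Well C−Well A: 9a + 874b = 0.
Solving gives a = 1.19794, b = −0.01234.
Unit vector along 055° is (sin 55°, cos 55°) = (0.8192, 0.5736).
Slope in that direction = a·(0.8192) + b·(0.5736) = 0.97422.
Apparent dip = arctan|0.97422| = 44.3° (true dip is 50.1°, so apparent ≤ true as expected).

44.3°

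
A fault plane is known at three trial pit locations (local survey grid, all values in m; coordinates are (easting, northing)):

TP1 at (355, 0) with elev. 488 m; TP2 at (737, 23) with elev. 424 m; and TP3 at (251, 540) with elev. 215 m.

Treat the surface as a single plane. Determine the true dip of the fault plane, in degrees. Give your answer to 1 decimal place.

28.8°

Let the plane be z = a·E + b·N + c.
TP2−TP1: 382a + 23b = −64;  TP3−TP1: −104a + 540b = −273.
Solving gives a = −0.13553, b = −0.53166.
Gradient magnitude |∇z| = √(a² + b²) = √(0.01837 + 0.28266) = 0.54866.
True dip = arctan(0.54866) = 28.8°, dipping toward NNE (azimuth ≈ 014°).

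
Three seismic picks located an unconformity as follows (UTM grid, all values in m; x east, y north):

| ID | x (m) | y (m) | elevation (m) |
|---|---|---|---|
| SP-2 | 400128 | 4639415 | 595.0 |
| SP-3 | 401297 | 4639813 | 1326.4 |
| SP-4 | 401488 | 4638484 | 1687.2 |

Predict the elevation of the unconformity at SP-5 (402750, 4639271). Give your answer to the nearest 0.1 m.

Let the plane be z = a·x + b·y + c.
SP-3−SP-2: 1169a + 398b = 731.4;  SP-4−SP-2: 1360a − 931b = 1092.2.
Solving gives a = 0.684594988, b = −0.173094325.
Then c = 595 − a·400128 − b·4639415 = 529725.78.
At (402750, 4639271): z = 275720.6 − 803031.5 + 529725.78 = 2414.9 m.

2414.9 m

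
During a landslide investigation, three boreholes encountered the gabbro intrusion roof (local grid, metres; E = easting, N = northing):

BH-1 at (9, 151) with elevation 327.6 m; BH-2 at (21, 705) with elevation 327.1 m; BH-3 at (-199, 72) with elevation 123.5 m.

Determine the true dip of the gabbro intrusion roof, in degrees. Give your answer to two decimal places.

Let the plane be z = a·E + b·N + c.
BH-2−BH-1: 12a + 554b = −0.5;  BH-3−BH-1: −208a − 79b = −204.1.
Solving gives a = 0.98974, b = −0.02234.
Gradient magnitude |∇z| = √(a² + b²) = √(0.97958 + 0.00050) = 0.98999.
True dip = arctan(0.98999) = 44.71°, dipping toward W (azimuth ≈ 271°).

44.71°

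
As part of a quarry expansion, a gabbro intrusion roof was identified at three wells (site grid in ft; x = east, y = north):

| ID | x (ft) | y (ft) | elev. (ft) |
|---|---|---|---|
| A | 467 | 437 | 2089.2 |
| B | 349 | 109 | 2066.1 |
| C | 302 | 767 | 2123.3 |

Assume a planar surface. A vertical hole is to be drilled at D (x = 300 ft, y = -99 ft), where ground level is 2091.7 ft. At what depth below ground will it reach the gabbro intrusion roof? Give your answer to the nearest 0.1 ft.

41.2 ft

Two edge vectors: A→B = (-118, -328, -23.1), A→C = (-165, 330, 34.1).
Normal n = (A→B) × (A→C) = (-3561.8, 7835.3, -93060).
So ∂z/∂x = −n_x/n_z = −0.03827 and ∂z/∂y = −n_y/n_z = 0.08420.
Intercept c from A: 2089.2 + 17.87 − 36.79 = 2070.28.
At (300, -99): z_contact = −11.48 − 8.34 + 2070.28 = 2050.46 ft.
Depth below ground = 2091.7 − 2050.46 = 41.2 ft.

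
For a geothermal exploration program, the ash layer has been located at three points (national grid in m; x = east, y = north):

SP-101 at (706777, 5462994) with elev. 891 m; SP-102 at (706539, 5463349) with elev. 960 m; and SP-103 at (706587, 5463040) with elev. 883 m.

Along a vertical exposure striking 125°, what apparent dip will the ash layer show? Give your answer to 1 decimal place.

3.7°

Two edge vectors: SP-101→SP-102 = (-238, 355, 69), SP-101→SP-103 = (-190, 46, -8).
Normal n = (SP-101→SP-102) × (SP-101→SP-103) = (-6014, -15014, 56502).
So ∂z/∂x = −n_x/n_z = 0.10644 and ∂z/∂y = −n_y/n_z = 0.26573.
Unit vector along 125° is (sin 125°, cos 125°) = (0.8192, -0.5736).
Slope in that direction = a·(0.8192) + b·(-0.5736) = −0.06522.
Apparent dip = arctan|0.06522| = 3.7° (true dip is 16.0°, so apparent ≤ true as expected).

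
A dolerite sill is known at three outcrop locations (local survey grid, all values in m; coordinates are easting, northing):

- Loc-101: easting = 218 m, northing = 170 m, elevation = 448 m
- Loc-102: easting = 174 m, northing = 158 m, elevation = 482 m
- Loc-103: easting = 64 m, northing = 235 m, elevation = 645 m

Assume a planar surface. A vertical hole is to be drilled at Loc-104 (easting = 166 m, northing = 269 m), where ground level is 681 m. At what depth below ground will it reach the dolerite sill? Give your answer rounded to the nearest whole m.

Let the plane be z = a·easting + b·northing + c.
Loc-102−Loc-101: −44a − 12b = 34;  Loc-103−Loc-101: −154a + 65b = 197.
Solving gives a = −0.97154, b = 0.72897.
Then c = 448 − a·218 − b·170 = 535.87.
At (166, 269): z_contact = −161.3 + 196.1 + 535.87 = 570.7 m.
Depth below ground = 681 − 570.7 = 110 m.

110 m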